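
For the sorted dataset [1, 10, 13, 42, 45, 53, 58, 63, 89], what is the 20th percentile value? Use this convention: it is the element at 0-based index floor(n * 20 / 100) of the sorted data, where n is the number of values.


The dataset has n = 9 elements.
Index = floor(9 * 20 / 100) = floor(180 / 100) = floor(1.8) = 1
Counting from index 0 in the sorted data, the element at index 1 is 10.
Final answer: 10


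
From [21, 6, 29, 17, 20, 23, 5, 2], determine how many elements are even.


Check each element:
  21 is odd
  6 is even
  29 is odd
  17 is odd
  20 is even
  23 is odd
  5 is odd
  2 is even
Evens: [6, 20, 2]
Count of evens = 3
Final answer: 3


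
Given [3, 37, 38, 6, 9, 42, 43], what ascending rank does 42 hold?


Sort ascending: [3, 6, 9, 37, 38, 42, 43]
Find 42 in the sorted list.
42 is at position 6 (1-indexed).
Final answer: 6


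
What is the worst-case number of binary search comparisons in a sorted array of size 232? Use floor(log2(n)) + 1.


Binary search halves the search space each step.
Maximum comparisons = floor(log2(232)) + 1
log2(232) = 7.858
floor(log2(232)) = 7, so 7 + 1 = 8
Final answer: 8


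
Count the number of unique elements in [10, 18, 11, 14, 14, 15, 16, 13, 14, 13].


List all unique values:
Distinct values: [10, 11, 13, 14, 15, 16, 18]
Count = 7
Final answer: 7


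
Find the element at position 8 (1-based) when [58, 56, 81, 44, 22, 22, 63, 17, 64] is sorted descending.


Sort descending: [81, 64, 63, 58, 56, 44, 22, 22, 17]
The 8th element (1-indexed) is at index 7.
Value = 22
Final answer: 22


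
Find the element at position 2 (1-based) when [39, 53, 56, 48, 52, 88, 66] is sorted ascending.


Sort ascending: [39, 48, 52, 53, 56, 66, 88]
The 2nd element (1-indexed) is at index 1.
Value = 48
Final answer: 48


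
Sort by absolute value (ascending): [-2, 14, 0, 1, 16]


Compute absolute values:
  |-2| = 2
  |14| = 14
  |0| = 0
  |1| = 1
  |16| = 16
Absolute values in increasing order: 0 < 1 < 2 < 14 < 16
Listing the original numbers in that order gives the answer.
Final answer: [0, 1, -2, 14, 16]


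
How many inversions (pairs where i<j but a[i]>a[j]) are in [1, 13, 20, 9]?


For each element, count the later elements that are smaller than it:
  1 (index 0): smaller elements after it = [] -> 0
  13 (index 1): smaller elements after it = [9] -> 1
  20 (index 2): smaller elements after it = [9] -> 1
Total inversions = 0 + 1 + 1 = 2
Final answer: 2


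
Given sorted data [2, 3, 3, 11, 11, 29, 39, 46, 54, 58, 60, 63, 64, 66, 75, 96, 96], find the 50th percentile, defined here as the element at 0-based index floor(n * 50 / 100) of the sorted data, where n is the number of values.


The dataset has n = 17 elements.
Index = floor(17 * 50 / 100) = floor(850 / 100) = floor(8.5) = 8
Counting from index 0 in the sorted data, the element at index 8 is 54.
Final answer: 54


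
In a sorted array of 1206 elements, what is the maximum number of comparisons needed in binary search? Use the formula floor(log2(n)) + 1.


Binary search halves the search space each step.
Maximum comparisons = floor(log2(1206)) + 1
log2(1206) = 10.236
floor(log2(1206)) = 10, so 10 + 1 = 11
Final answer: 11


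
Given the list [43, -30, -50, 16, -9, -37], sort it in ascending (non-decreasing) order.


Original list: [43, -30, -50, 16, -9, -37]
Repeatedly take the smallest remaining element:
  Remaining [43, -30, -50, 16, -9, -37] -> smallest is -50
  Remaining [43, -30, 16, -9, -37] -> smallest is -37
  Remaining [43, -30, 16, -9] -> smallest is -30
  Remaining [43, 16, -9] -> smallest is -9
  Remaining [43, 16] -> smallest is 16
  Remaining [43] -> smallest is 43
Collecting the picks in order gives the sorted list.
Final answer: [-50, -37, -30, -9, 16, 43]


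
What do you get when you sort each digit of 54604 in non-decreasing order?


The number 54604 has digits: 5, 4, 6, 0, 4
Sorted: 0, 4, 4, 5, 6
Joining the sorted digits gives the result.
Final answer: 04456


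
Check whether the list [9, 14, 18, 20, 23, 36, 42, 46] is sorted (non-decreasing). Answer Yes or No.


Check consecutive pairs:
  9 <= 14? True
  14 <= 18? True
  18 <= 20? True
  20 <= 23? True
  23 <= 36? True
  36 <= 42? True
  42 <= 46? True
Every consecutive pair is in order, so the list is non-decreasing.
Final answer: Yes


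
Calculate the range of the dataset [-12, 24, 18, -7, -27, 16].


Maximum value: 24
Minimum value: -27
Range = 24 - (-27) = 51
Final answer: 51


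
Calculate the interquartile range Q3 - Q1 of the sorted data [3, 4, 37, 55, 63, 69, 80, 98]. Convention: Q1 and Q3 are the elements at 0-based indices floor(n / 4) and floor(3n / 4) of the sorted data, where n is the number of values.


The data has n = 8 elements.
Q1 index = floor(8 / 4) = floor(2) = 2; Q3 index = floor(3 * 8 / 4) = floor(6) = 6
Q1 = element at index 2 = 37
Q3 = element at index 6 = 80
IQR = 80 - 37 = 43
Final answer: 43


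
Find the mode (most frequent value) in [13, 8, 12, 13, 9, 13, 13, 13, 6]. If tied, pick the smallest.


Count the frequency of each value:
  6 appears 1 time(s)
  8 appears 1 time(s)
  9 appears 1 time(s)
  12 appears 1 time(s)
  13 appears 5 time(s)
Maximum frequency is 5.
Only 13 reaches that frequency, so it is the mode.
Final answer: 13


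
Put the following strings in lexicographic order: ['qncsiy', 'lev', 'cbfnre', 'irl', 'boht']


Compare strings character by character (the first differing letter decides):
  'boht' < 'cbfnre' since 'b' < 'c' at position 1
  'cbfnre' < 'irl' since 'c' < 'i' at position 1
  'irl' < 'lev' since 'i' < 'l' at position 1
  'lev' < 'qncsiy' since 'l' < 'q' at position 1
Chaining these comparisons gives the alphabetical order.
Final answer: ['boht', 'cbfnre', 'irl', 'lev', 'qncsiy']


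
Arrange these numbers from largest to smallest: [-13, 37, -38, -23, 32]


Original list: [-13, 37, -38, -23, 32]
Repeatedly take the largest remaining element:
  Remaining [-13, 37, -38, -23, 32] -> largest is 37
  Remaining [-13, -38, -23, 32] -> largest is 32
  Remaining [-13, -38, -23] -> largest is -13
  Remaining [-38, -23] -> largest is -23
  Remaining [-38] -> largest is -38
Collecting the picks in order gives the descending list.
Final answer: [37, 32, -13, -23, -38]


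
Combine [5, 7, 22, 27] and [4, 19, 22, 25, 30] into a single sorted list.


List A: [5, 7, 22, 27]
List B: [4, 19, 22, 25, 30]
Repeatedly compare the front elements and take the smaller:
  5 vs 4 -> take 4
  5 vs 19 -> take 5
  7 vs 19 -> take 7
  22 vs 19 -> take 19
  22 vs 22 -> take 22
  27 vs 22 -> take 22
  27 vs 25 -> take 25
  27 vs 30 -> take 27
  A is exhausted; append the rest of B: [30]
Final answer: [4, 5, 7, 19, 22, 22, 25, 27, 30]


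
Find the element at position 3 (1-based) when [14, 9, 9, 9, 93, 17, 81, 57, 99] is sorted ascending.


Sort ascending: [9, 9, 9, 14, 17, 57, 81, 93, 99]
The 3rd element (1-indexed) is at index 2.
Value = 9
Final answer: 9


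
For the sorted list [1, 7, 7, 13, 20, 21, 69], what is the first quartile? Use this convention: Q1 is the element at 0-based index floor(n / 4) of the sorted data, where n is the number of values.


The list has n = 7 elements.
Q1 index = floor(7 / 4) = floor(1.75) = 1
Counting from index 0 in the sorted data, the element at index 1 is 7.
Final answer: 7


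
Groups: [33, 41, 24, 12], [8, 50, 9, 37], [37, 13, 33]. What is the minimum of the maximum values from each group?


Find max of each group:
  Group 1: [33, 41, 24, 12] -> max = 41
  Group 2: [8, 50, 9, 37] -> max = 50
  Group 3: [37, 13, 33] -> max = 37
Maxes: [41, 50, 37]
Minimum of maxes = 37
Final answer: 37


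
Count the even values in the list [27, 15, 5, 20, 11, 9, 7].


Check each element:
  27 is odd
  15 is odd
  5 is odd
  20 is even
  11 is odd
  9 is odd
  7 is odd
Evens: [20]
Count of evens = 1
Final answer: 1


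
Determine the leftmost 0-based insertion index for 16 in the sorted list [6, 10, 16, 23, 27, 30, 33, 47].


List is sorted: [6, 10, 16, 23, 27, 30, 33, 47]
We need the leftmost position where 16 can be inserted, i.e. the first index whose element is >= 16 (or the end of the list if none is).
Binary search with low=0, high=8 (0-based indices):
  low=0, high=8, mid=4: a[4]=27 >= 16, so high = 4
  low=0, high=4, mid=2: a[2]=16 >= 16, so high = 2
  low=0, high=2, mid=1: a[1]=10 < 16, so low = 2
Now low = high = 2, so the insertion index is 2.
Final answer: 2


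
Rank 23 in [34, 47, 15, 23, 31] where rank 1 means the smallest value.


Sort ascending: [15, 23, 31, 34, 47]
Find 23 in the sorted list.
23 is at position 2 (1-indexed).
Final answer: 2


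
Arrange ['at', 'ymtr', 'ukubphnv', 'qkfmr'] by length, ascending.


Compute lengths:
  'at' has length 2
  'ymtr' has length 4
  'ukubphnv' has length 8
  'qkfmr' has length 5
Lengths in increasing order: 2 < 4 < 5 < 8
Listing the words in that order gives the answer.
Final answer: ['at', 'ymtr', 'qkfmr', 'ukubphnv']


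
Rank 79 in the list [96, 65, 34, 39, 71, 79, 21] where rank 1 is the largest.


Sort descending: [96, 79, 71, 65, 39, 34, 21]
Find 79 in the sorted list.
79 is at position 2.
Final answer: 2


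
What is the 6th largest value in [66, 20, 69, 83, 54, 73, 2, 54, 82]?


Sort descending: [83, 82, 73, 69, 66, 54, 54, 20, 2]
The 6th element (1-indexed) is at index 5.
Value = 54
Final answer: 54


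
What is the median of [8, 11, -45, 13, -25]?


First, sort the list: [-45, -25, 8, 11, 13]
The list has 5 elements (odd count).
The middle index is 2 (0-based), and the element there is 8.
Final answer: 8


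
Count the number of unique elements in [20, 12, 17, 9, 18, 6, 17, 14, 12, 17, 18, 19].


List all unique values:
Distinct values: [6, 9, 12, 14, 17, 18, 19, 20]
Count = 8
Final answer: 8


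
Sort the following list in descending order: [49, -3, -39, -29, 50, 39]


Original list: [49, -3, -39, -29, 50, 39]
Repeatedly take the largest remaining element:
  Remaining [49, -3, -39, -29, 50, 39] -> largest is 50
  Remaining [49, -3, -39, -29, 39] -> largest is 49
  Remaining [-3, -39, -29, 39] -> largest is 39
  Remaining [-3, -39, -29] -> largest is -3
  Remaining [-39, -29] -> largest is -29
  Remaining [-39] -> largest is -39
Collecting the picks in order gives the descending list.
Final answer: [50, 49, 39, -3, -29, -39]


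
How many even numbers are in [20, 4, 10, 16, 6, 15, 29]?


Check each element:
  20 is even
  4 is even
  10 is even
  16 is even
  6 is even
  15 is odd
  29 is odd
Evens: [20, 4, 10, 16, 6]
Count of evens = 5
Final answer: 5


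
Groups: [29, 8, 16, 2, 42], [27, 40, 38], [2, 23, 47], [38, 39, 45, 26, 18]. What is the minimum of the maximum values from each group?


Find max of each group:
  Group 1: [29, 8, 16, 2, 42] -> max = 42
  Group 2: [27, 40, 38] -> max = 40
  Group 3: [2, 23, 47] -> max = 47
  Group 4: [38, 39, 45, 26, 18] -> max = 45
Maxes: [42, 40, 47, 45]
Minimum of maxes = 40
Final answer: 40


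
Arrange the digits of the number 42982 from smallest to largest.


The number 42982 has digits: 4, 2, 9, 8, 2
Sorted: 2, 2, 4, 8, 9
Joining the sorted digits gives the result.
Final answer: 22489


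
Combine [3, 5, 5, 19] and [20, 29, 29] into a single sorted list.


List A: [3, 5, 5, 19]
List B: [20, 29, 29]
Repeatedly compare the front elements and take the smaller:
  3 vs 20 -> take 3
  5 vs 20 -> take 5
  5 vs 20 -> take 5
  19 vs 20 -> take 19
  A is exhausted; append the rest of B: [20, 29, 29]
Final answer: [3, 5, 5, 19, 20, 29, 29]


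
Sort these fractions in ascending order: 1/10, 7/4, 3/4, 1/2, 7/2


Convert to decimal for comparison:
  1/10 = 0.1
  7/4 = 1.75
  3/4 = 0.75
  1/2 = 0.5
  7/2 = 3.5
Decimals in increasing order: 0.1 < 0.5 < 0.75 < 1.75 < 3.5
Writing each back as its fraction gives the sorted order.
Final answer: 1/10, 1/2, 3/4, 7/4, 7/2


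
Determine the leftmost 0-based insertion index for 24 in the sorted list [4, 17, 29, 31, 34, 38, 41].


List is sorted: [4, 17, 29, 31, 34, 38, 41]
We need the leftmost position where 24 can be inserted, i.e. the first index whose element is >= 24 (or the end of the list if none is).
Binary search with low=0, high=7 (0-based indices):
  low=0, high=7, mid=3: a[3]=31 >= 24, so high = 3
  low=0, high=3, mid=1: a[1]=17 < 24, so low = 2
  low=2, high=3, mid=2: a[2]=29 >= 24, so high = 2
Now low = high = 2, so the insertion index is 2.
Final answer: 2


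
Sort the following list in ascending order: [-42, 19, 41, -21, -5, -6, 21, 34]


Original list: [-42, 19, 41, -21, -5, -6, 21, 34]
Repeatedly take the smallest remaining element:
  Remaining [-42, 19, 41, -21, -5, -6, 21, 34] -> smallest is -42
  Remaining [19, 41, -21, -5, -6, 21, 34] -> smallest is -21
  Remaining [19, 41, -5, -6, 21, 34] -> smallest is -6
  Remaining [19, 41, -5, 21, 34] -> smallest is -5
  Remaining [19, 41, 21, 34] -> smallest is 19
  Remaining [41, 21, 34] -> smallest is 21
  Remaining [41, 34] -> smallest is 34
  Remaining [41] -> smallest is 41
Collecting the picks in order gives the sorted list.
Final answer: [-42, -21, -6, -5, 19, 21, 34, 41]


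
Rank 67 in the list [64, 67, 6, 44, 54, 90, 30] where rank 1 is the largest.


Sort descending: [90, 67, 64, 54, 44, 30, 6]
Find 67 in the sorted list.
67 is at position 2.
Final answer: 2


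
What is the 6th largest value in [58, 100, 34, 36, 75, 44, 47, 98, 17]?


Sort descending: [100, 98, 75, 58, 47, 44, 36, 34, 17]
The 6th element (1-indexed) is at index 5.
Value = 44
Final answer: 44


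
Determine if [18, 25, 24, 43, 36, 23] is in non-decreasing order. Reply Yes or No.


Check consecutive pairs:
  18 <= 25? True
  25 <= 24? False
  24 <= 43? True
  43 <= 36? False
  36 <= 23? False
3 consecutive pair(s) are out of order, so the list is not sorted.
Final answer: No


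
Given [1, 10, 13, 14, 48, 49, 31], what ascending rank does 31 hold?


Sort ascending: [1, 10, 13, 14, 31, 48, 49]
Find 31 in the sorted list.
31 is at position 5 (1-indexed).
Final answer: 5


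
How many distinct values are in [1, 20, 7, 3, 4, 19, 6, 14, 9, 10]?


List all unique values:
Distinct values: [1, 3, 4, 6, 7, 9, 10, 14, 19, 20]
Count = 10
Final answer: 10


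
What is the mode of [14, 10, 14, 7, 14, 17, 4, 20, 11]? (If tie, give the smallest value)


Count the frequency of each value:
  4 appears 1 time(s)
  7 appears 1 time(s)
  10 appears 1 time(s)
  11 appears 1 time(s)
  14 appears 3 time(s)
  17 appears 1 time(s)
  20 appears 1 time(s)
Maximum frequency is 3.
Only 14 reaches that frequency, so it is the mode.
Final answer: 14


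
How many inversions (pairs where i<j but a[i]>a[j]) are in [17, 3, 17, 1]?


For each element, count the later elements that are smaller than it:
  17 (index 0): smaller elements after it = [3, 1] -> 2
  3 (index 1): smaller elements after it = [1] -> 1
  17 (index 2): smaller elements after it = [1] -> 1
Total inversions = 2 + 1 + 1 = 4
Final answer: 4


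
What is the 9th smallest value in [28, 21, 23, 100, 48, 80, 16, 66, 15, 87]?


Sort ascending: [15, 16, 21, 23, 28, 48, 66, 80, 87, 100]
The 9th element (1-indexed) is at index 8.
Value = 87
Final answer: 87


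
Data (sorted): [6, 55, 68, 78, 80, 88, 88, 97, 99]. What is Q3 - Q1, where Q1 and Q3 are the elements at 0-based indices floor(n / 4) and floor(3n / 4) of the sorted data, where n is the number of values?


The data has n = 9 elements.
Q1 index = floor(9 / 4) = floor(2.25) = 2; Q3 index = floor(3 * 9 / 4) = floor(6.75) = 6
Q1 = element at index 2 = 68
Q3 = element at index 6 = 88
IQR = 88 - 68 = 20
Final answer: 20


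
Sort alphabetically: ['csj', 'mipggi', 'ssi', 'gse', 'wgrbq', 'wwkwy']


Compare strings character by character (the first differing letter decides):
  'csj' < 'gse' since 'c' < 'g' at position 1
  'gse' < 'mipggi' since 'g' < 'm' at position 1
  'mipggi' < 'ssi' since 'm' < 's' at position 1
  'ssi' < 'wgrbq' since 's' < 'w' at position 1
  'wgrbq' < 'wwkwy' since 'g' < 'w' at position 2
Chaining these comparisons gives the alphabetical order.
Final answer: ['csj', 'gse', 'mipggi', 'ssi', 'wgrbq', 'wwkwy']


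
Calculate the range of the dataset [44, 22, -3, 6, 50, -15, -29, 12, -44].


Maximum value: 50
Minimum value: -44
Range = 50 - (-44) = 94
Final answer: 94


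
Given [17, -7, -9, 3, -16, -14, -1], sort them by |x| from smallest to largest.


Compute absolute values:
  |17| = 17
  |-7| = 7
  |-9| = 9
  |3| = 3
  |-16| = 16
  |-14| = 14
  |-1| = 1
Absolute values in increasing order: 1 < 3 < 7 < 9 < 14 < 16 < 17
Listing the original numbers in that order gives the answer.
Final answer: [-1, 3, -7, -9, -14, -16, 17]


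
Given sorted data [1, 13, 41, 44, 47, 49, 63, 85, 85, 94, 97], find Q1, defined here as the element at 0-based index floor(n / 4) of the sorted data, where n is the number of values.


The list has n = 11 elements.
Q1 index = floor(11 / 4) = floor(2.75) = 2
Counting from index 0 in the sorted data, the element at index 2 is 41.
Final answer: 41


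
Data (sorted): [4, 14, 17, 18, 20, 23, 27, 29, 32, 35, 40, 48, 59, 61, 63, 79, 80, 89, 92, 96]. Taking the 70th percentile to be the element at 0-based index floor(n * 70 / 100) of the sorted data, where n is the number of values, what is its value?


The dataset has n = 20 elements.
Index = floor(20 * 70 / 100) = floor(1400 / 100) = floor(14) = 14
Counting from index 0 in the sorted data, the element at index 14 is 63.
Final answer: 63


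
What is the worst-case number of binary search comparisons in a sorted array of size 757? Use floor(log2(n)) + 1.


Binary search halves the search space each step.
Maximum comparisons = floor(log2(757)) + 1
log2(757) = 9.5641
floor(log2(757)) = 9, so 9 + 1 = 10
Final answer: 10


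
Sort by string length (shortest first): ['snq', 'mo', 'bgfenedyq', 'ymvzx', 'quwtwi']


Compute lengths:
  'snq' has length 3
  'mo' has length 2
  'bgfenedyq' has length 9
  'ymvzx' has length 5
  'quwtwi' has length 6
Lengths in increasing order: 2 < 3 < 5 < 6 < 9
Listing the words in that order gives the answer.
Final answer: ['mo', 'snq', 'ymvzx', 'quwtwi', 'bgfenedyq']


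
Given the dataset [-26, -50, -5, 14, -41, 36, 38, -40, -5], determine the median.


First, sort the list: [-50, -41, -40, -26, -5, -5, 14, 36, 38]
The list has 9 elements (odd count).
The middle index is 4 (0-based), and the element there is -5.
Final answer: -5


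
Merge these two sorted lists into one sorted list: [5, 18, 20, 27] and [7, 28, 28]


List A: [5, 18, 20, 27]
List B: [7, 28, 28]
Repeatedly compare the front elements and take the smaller:
  5 vs 7 -> take 5
  18 vs 7 -> take 7
  18 vs 28 -> take 18
  20 vs 28 -> take 20
  27 vs 28 -> take 27
  A is exhausted; append the rest of B: [28, 28]
Final answer: [5, 7, 18, 20, 27, 28, 28]


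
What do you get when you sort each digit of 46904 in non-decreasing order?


The number 46904 has digits: 4, 6, 9, 0, 4
Sorted: 0, 4, 4, 6, 9
Joining the sorted digits gives the result.
Final answer: 04469


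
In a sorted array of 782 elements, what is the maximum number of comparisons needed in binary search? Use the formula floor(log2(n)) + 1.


Binary search halves the search space each step.
Maximum comparisons = floor(log2(782)) + 1
log2(782) = 9.611
floor(log2(782)) = 9, so 9 + 1 = 10
Final answer: 10


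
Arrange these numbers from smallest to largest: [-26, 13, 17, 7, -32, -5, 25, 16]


Original list: [-26, 13, 17, 7, -32, -5, 25, 16]
Repeatedly take the smallest remaining element:
  Remaining [-26, 13, 17, 7, -32, -5, 25, 16] -> smallest is -32
  Remaining [-26, 13, 17, 7, -5, 25, 16] -> smallest is -26
  Remaining [13, 17, 7, -5, 25, 16] -> smallest is -5
  Remaining [13, 17, 7, 25, 16] -> smallest is 7
  Remaining [13, 17, 25, 16] -> smallest is 13
  Remaining [17, 25, 16] -> smallest is 16
  Remaining [17, 25] -> smallest is 17
  Remaining [25] -> smallest is 25
Collecting the picks in order gives the sorted list.
Final answer: [-32, -26, -5, 7, 13, 16, 17, 25]


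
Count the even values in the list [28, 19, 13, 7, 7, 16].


Check each element:
  28 is even
  19 is odd
  13 is odd
  7 is odd
  7 is odd
  16 is even
Evens: [28, 16]
Count of evens = 2
Final answer: 2


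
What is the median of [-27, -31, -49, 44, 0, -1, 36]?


First, sort the list: [-49, -31, -27, -1, 0, 36, 44]
The list has 7 elements (odd count).
The middle index is 3 (0-based), and the element there is -1.
Final answer: -1


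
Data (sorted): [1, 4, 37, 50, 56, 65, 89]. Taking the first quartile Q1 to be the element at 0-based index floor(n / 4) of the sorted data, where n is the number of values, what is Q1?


The list has n = 7 elements.
Q1 index = floor(7 / 4) = floor(1.75) = 1
Counting from index 0 in the sorted data, the element at index 1 is 4.
Final answer: 4


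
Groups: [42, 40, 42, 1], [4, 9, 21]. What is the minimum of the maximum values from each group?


Find max of each group:
  Group 1: [42, 40, 42, 1] -> max = 42
  Group 2: [4, 9, 21] -> max = 21
Maxes: [42, 21]
Minimum of maxes = 21
Final answer: 21


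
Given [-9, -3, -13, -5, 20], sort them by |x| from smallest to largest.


Compute absolute values:
  |-9| = 9
  |-3| = 3
  |-13| = 13
  |-5| = 5
  |20| = 20
Absolute values in increasing order: 3 < 5 < 9 < 13 < 20
Listing the original numbers in that order gives the answer.
Final answer: [-3, -5, -9, -13, 20]


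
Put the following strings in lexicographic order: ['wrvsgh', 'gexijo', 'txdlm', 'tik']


Compare strings character by character (the first differing letter decides):
  'gexijo' < 'tik' since 'g' < 't' at position 1
  'tik' < 'txdlm' since 'i' < 'x' at position 2
  'txdlm' < 'wrvsgh' since 't' < 'w' at position 1
Chaining these comparisons gives the alphabetical order.
Final answer: ['gexijo', 'tik', 'txdlm', 'wrvsgh']


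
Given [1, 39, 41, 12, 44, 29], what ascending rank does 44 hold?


Sort ascending: [1, 12, 29, 39, 41, 44]
Find 44 in the sorted list.
44 is at position 6 (1-indexed).
Final answer: 6


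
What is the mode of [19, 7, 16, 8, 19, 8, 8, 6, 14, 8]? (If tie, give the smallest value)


Count the frequency of each value:
  6 appears 1 time(s)
  7 appears 1 time(s)
  8 appears 4 time(s)
  14 appears 1 time(s)
  16 appears 1 time(s)
  19 appears 2 time(s)
Maximum frequency is 4.
Only 8 reaches that frequency, so it is the mode.
Final answer: 8


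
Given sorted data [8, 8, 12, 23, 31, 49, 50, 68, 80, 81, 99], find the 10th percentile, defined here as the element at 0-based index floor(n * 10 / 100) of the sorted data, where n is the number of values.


The dataset has n = 11 elements.
Index = floor(11 * 10 / 100) = floor(110 / 100) = floor(1.1) = 1
Counting from index 0 in the sorted data, the element at index 1 is 8.
Final answer: 8


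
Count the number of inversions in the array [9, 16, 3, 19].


For each element, count the later elements that are smaller than it:
  9 (index 0): smaller elements after it = [3] -> 1
  16 (index 1): smaller elements after it = [3] -> 1
  3 (index 2): smaller elements after it = [] -> 0
Total inversions = 1 + 1 + 0 = 2
Final answer: 2


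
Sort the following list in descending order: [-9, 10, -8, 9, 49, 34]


Original list: [-9, 10, -8, 9, 49, 34]
Repeatedly take the largest remaining element:
  Remaining [-9, 10, -8, 9, 49, 34] -> largest is 49
  Remaining [-9, 10, -8, 9, 34] -> largest is 34
  Remaining [-9, 10, -8, 9] -> largest is 10
  Remaining [-9, -8, 9] -> largest is 9
  Remaining [-9, -8] -> largest is -8
  Remaining [-9] -> largest is -9
Collecting the picks in order gives the descending list.
Final answer: [49, 34, 10, 9, -8, -9]


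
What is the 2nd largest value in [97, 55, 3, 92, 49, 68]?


Sort descending: [97, 92, 68, 55, 49, 3]
The 2nd element (1-indexed) is at index 1.
Value = 92
Final answer: 92


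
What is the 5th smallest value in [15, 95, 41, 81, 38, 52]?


Sort ascending: [15, 38, 41, 52, 81, 95]
The 5th element (1-indexed) is at index 4.
Value = 81
Final answer: 81


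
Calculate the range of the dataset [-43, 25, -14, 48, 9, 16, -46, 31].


Maximum value: 48
Minimum value: -46
Range = 48 - (-46) = 94
Final answer: 94


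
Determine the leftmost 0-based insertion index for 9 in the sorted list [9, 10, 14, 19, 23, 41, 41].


List is sorted: [9, 10, 14, 19, 23, 41, 41]
We need the leftmost position where 9 can be inserted, i.e. the first index whose element is >= 9 (or the end of the list if none is).
Binary search with low=0, high=7 (0-based indices):
  low=0, high=7, mid=3: a[3]=19 >= 9, so high = 3
  low=0, high=3, mid=1: a[1]=10 >= 9, so high = 1
  low=0, high=1, mid=0: a[0]=9 >= 9, so high = 0
Now low = high = 0, so the insertion index is 0.
Final answer: 0


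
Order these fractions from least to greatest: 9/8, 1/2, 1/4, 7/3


Convert to decimal for comparison:
  9/8 = 1.125
  1/2 = 0.5
  1/4 = 0.25
  7/3 = 2.3333
Decimals in increasing order: 0.25 < 0.5 < 1.125 < 2.3333
Writing each back as its fraction gives the sorted order.
Final answer: 1/4, 1/2, 9/8, 7/3


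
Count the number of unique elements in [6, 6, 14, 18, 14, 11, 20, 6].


List all unique values:
Distinct values: [6, 11, 14, 18, 20]
Count = 5
Final answer: 5


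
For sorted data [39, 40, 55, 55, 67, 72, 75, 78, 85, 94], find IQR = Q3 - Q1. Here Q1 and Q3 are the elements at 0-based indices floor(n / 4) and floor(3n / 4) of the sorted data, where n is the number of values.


The data has n = 10 elements.
Q1 index = floor(10 / 4) = floor(2.5) = 2; Q3 index = floor(3 * 10 / 4) = floor(7.5) = 7
Q1 = element at index 2 = 55
Q3 = element at index 7 = 78
IQR = 78 - 55 = 23
Final answer: 23


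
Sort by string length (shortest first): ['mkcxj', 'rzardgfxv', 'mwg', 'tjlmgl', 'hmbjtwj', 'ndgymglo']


Compute lengths:
  'mkcxj' has length 5
  'rzardgfxv' has length 9
  'mwg' has length 3
  'tjlmgl' has length 6
  'hmbjtwj' has length 7
  'ndgymglo' has length 8
Lengths in increasing order: 3 < 5 < 6 < 7 < 8 < 9
Listing the words in that order gives the answer.
Final answer: ['mwg', 'mkcxj', 'tjlmgl', 'hmbjtwj', 'ndgymglo', 'rzardgfxv']


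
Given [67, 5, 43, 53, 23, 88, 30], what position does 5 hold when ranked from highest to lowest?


Sort descending: [88, 67, 53, 43, 30, 23, 5]
Find 5 in the sorted list.
5 is at position 7.
Final answer: 7


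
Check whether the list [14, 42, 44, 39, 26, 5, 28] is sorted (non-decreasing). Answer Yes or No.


Check consecutive pairs:
  14 <= 42? True
  42 <= 44? True
  44 <= 39? False
  39 <= 26? False
  26 <= 5? False
  5 <= 28? True
3 consecutive pair(s) are out of order, so the list is not sorted.
Final answer: No


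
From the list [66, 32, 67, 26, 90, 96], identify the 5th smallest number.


Sort ascending: [26, 32, 66, 67, 90, 96]
The 5th element (1-indexed) is at index 4.
Value = 90
Final answer: 90


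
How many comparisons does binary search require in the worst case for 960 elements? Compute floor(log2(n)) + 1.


Binary search halves the search space each step.
Maximum comparisons = floor(log2(960)) + 1
log2(960) = 9.9069
floor(log2(960)) = 9, so 9 + 1 = 10
Final answer: 10


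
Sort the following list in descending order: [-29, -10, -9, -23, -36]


Original list: [-29, -10, -9, -23, -36]
Repeatedly take the largest remaining element:
  Remaining [-29, -10, -9, -23, -36] -> largest is -9
  Remaining [-29, -10, -23, -36] -> largest is -10
  Remaining [-29, -23, -36] -> largest is -23
  Remaining [-29, -36] -> largest is -29
  Remaining [-36] -> largest is -36
Collecting the picks in order gives the descending list.
Final answer: [-9, -10, -23, -29, -36]


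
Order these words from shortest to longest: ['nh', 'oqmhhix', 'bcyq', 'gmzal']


Compute lengths:
  'nh' has length 2
  'oqmhhix' has length 7
  'bcyq' has length 4
  'gmzal' has length 5
Lengths in increasing order: 2 < 4 < 5 < 7
Listing the words in that order gives the answer.
Final answer: ['nh', 'bcyq', 'gmzal', 'oqmhhix']


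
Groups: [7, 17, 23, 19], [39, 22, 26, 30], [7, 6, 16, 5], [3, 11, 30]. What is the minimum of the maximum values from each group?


Find max of each group:
  Group 1: [7, 17, 23, 19] -> max = 23
  Group 2: [39, 22, 26, 30] -> max = 39
  Group 3: [7, 6, 16, 5] -> max = 16
  Group 4: [3, 11, 30] -> max = 30
Maxes: [23, 39, 16, 30]
Minimum of maxes = 16
Final answer: 16


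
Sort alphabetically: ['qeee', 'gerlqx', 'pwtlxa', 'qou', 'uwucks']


Compare strings character by character (the first differing letter decides):
  'gerlqx' < 'pwtlxa' since 'g' < 'p' at position 1
  'pwtlxa' < 'qeee' since 'p' < 'q' at position 1
  'qeee' < 'qou' since 'e' < 'o' at position 2
  'qou' < 'uwucks' since 'q' < 'u' at position 1
Chaining these comparisons gives the alphabetical order.
Final answer: ['gerlqx', 'pwtlxa', 'qeee', 'qou', 'uwucks']


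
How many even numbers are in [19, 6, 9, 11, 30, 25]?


Check each element:
  19 is odd
  6 is even
  9 is odd
  11 is odd
  30 is even
  25 is odd
Evens: [6, 30]
Count of evens = 2
Final answer: 2


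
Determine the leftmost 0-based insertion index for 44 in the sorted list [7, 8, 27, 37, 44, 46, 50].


List is sorted: [7, 8, 27, 37, 44, 46, 50]
We need the leftmost position where 44 can be inserted, i.e. the first index whose element is >= 44 (or the end of the list if none is).
Binary search with low=0, high=7 (0-based indices):
  low=0, high=7, mid=3: a[3]=37 < 44, so low = 4
  low=4, high=7, mid=5: a[5]=46 >= 44, so high = 5
  low=4, high=5, mid=4: a[4]=44 >= 44, so high = 4
Now low = high = 4, so the insertion index is 4.
Final answer: 4


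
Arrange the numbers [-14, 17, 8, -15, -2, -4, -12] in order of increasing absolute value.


Compute absolute values:
  |-14| = 14
  |17| = 17
  |8| = 8
  |-15| = 15
  |-2| = 2
  |-4| = 4
  |-12| = 12
Absolute values in increasing order: 2 < 4 < 8 < 12 < 14 < 15 < 17
Listing the original numbers in that order gives the answer.
Final answer: [-2, -4, 8, -12, -14, -15, 17]


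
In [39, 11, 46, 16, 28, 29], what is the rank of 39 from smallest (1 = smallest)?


Sort ascending: [11, 16, 28, 29, 39, 46]
Find 39 in the sorted list.
39 is at position 5 (1-indexed).
Final answer: 5


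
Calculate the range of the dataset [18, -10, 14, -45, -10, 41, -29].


Maximum value: 41
Minimum value: -45
Range = 41 - (-45) = 86
Final answer: 86


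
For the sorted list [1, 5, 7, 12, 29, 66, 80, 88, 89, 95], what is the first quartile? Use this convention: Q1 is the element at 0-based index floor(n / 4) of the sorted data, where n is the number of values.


The list has n = 10 elements.
Q1 index = floor(10 / 4) = floor(2.5) = 2
Counting from index 0 in the sorted data, the element at index 2 is 7.
Final answer: 7


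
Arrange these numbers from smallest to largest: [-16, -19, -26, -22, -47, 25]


Original list: [-16, -19, -26, -22, -47, 25]
Repeatedly take the smallest remaining element:
  Remaining [-16, -19, -26, -22, -47, 25] -> smallest is -47
  Remaining [-16, -19, -26, -22, 25] -> smallest is -26
  Remaining [-16, -19, -22, 25] -> smallest is -22
  Remaining [-16, -19, 25] -> smallest is -19
  Remaining [-16, 25] -> smallest is -16
  Remaining [25] -> smallest is 25
Collecting the picks in order gives the sorted list.
Final answer: [-47, -26, -22, -19, -16, 25]


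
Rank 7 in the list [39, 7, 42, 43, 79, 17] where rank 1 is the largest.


Sort descending: [79, 43, 42, 39, 17, 7]
Find 7 in the sorted list.
7 is at position 6.
Final answer: 6


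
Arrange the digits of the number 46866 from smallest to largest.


The number 46866 has digits: 4, 6, 8, 6, 6
Sorted: 4, 6, 6, 6, 8
Joining the sorted digits gives the result.
Final answer: 46668


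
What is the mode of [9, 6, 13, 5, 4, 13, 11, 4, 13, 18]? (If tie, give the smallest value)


Count the frequency of each value:
  4 appears 2 time(s)
  5 appears 1 time(s)
  6 appears 1 time(s)
  9 appears 1 time(s)
  11 appears 1 time(s)
  13 appears 3 time(s)
  18 appears 1 time(s)
Maximum frequency is 3.
Only 13 reaches that frequency, so it is the mode.
Final answer: 13


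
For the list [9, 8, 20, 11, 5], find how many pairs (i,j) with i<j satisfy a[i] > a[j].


For each element, count the later elements that are smaller than it:
  9 (index 0): smaller elements after it = [8, 5] -> 2
  8 (index 1): smaller elements after it = [5] -> 1
  20 (index 2): smaller elements after it = [11, 5] -> 2
  11 (index 3): smaller elements after it = [5] -> 1
Total inversions = 2 + 1 + 2 + 1 = 6
Final answer: 6


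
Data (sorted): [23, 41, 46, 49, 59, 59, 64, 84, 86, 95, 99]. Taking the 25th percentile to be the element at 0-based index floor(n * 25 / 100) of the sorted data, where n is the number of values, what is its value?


The dataset has n = 11 elements.
Index = floor(11 * 25 / 100) = floor(275 / 100) = floor(2.75) = 2
Counting from index 0 in the sorted data, the element at index 2 is 46.
Final answer: 46


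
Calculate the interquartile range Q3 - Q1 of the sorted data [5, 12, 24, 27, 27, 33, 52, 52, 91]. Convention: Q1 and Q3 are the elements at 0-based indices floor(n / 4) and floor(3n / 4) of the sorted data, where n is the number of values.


The data has n = 9 elements.
Q1 index = floor(9 / 4) = floor(2.25) = 2; Q3 index = floor(3 * 9 / 4) = floor(6.75) = 6
Q1 = element at index 2 = 24
Q3 = element at index 6 = 52
IQR = 52 - 24 = 28
Final answer: 28


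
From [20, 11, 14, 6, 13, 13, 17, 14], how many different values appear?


List all unique values:
Distinct values: [6, 11, 13, 14, 17, 20]
Count = 6
Final answer: 6


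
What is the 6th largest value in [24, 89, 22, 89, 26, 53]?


Sort descending: [89, 89, 53, 26, 24, 22]
The 6th element (1-indexed) is at index 5.
Value = 22
Final answer: 22


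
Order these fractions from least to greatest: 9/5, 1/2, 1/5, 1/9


Convert to decimal for comparison:
  9/5 = 1.8
  1/2 = 0.5
  1/5 = 0.2
  1/9 = 0.1111
Decimals in increasing order: 0.1111 < 0.2 < 0.5 < 1.8
Writing each back as its fraction gives the sorted order.
Final answer: 1/9, 1/5, 1/2, 9/5


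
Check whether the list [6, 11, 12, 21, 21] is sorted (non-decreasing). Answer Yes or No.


Check consecutive pairs:
  6 <= 11? True
  11 <= 12? True
  12 <= 21? True
  21 <= 21? True
Every consecutive pair is in order, so the list is non-decreasing.
Final answer: Yes


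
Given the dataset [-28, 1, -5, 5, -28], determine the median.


First, sort the list: [-28, -28, -5, 1, 5]
The list has 5 elements (odd count).
The middle index is 2 (0-based), and the element there is -5.
Final answer: -5


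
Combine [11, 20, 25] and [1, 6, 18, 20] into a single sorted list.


List A: [11, 20, 25]
List B: [1, 6, 18, 20]
Repeatedly compare the front elements and take the smaller:
  11 vs 1 -> take 1
  11 vs 6 -> take 6
  11 vs 18 -> take 11
  20 vs 18 -> take 18
  20 vs 20 -> take 20
  25 vs 20 -> take 20
  B is exhausted; append the rest of A: [25]
Final answer: [1, 6, 11, 18, 20, 20, 25]


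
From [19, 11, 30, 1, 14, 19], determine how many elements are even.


Check each element:
  19 is odd
  11 is odd
  30 is even
  1 is odd
  14 is even
  19 is odd
Evens: [30, 14]
Count of evens = 2
Final answer: 2


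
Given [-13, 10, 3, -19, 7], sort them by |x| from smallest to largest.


Compute absolute values:
  |-13| = 13
  |10| = 10
  |3| = 3
  |-19| = 19
  |7| = 7
Absolute values in increasing order: 3 < 7 < 10 < 13 < 19
Listing the original numbers in that order gives the answer.
Final answer: [3, 7, 10, -13, -19]


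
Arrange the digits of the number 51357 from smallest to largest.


The number 51357 has digits: 5, 1, 3, 5, 7
Sorted: 1, 3, 5, 5, 7
Joining the sorted digits gives the result.
Final answer: 13557


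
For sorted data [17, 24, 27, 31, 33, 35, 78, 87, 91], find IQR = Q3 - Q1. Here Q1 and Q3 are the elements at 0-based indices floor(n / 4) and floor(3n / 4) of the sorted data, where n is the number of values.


The data has n = 9 elements.
Q1 index = floor(9 / 4) = floor(2.25) = 2; Q3 index = floor(3 * 9 / 4) = floor(6.75) = 6
Q1 = element at index 2 = 27
Q3 = element at index 6 = 78
IQR = 78 - 27 = 51
Final answer: 51


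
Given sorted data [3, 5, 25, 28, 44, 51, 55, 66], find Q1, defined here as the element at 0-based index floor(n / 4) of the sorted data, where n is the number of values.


The list has n = 8 elements.
Q1 index = floor(8 / 4) = floor(2) = 2
Counting from index 0 in the sorted data, the element at index 2 is 25.
Final answer: 25


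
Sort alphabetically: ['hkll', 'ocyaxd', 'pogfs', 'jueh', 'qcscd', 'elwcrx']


Compare strings character by character (the first differing letter decides):
  'elwcrx' < 'hkll' since 'e' < 'h' at position 1
  'hkll' < 'jueh' since 'h' < 'j' at position 1
  'jueh' < 'ocyaxd' since 'j' < 'o' at position 1
  'ocyaxd' < 'pogfs' since 'o' < 'p' at position 1
  'pogfs' < 'qcscd' since 'p' < 'q' at position 1
Chaining these comparisons gives the alphabetical order.
Final answer: ['elwcrx', 'hkll', 'jueh', 'ocyaxd', 'pogfs', 'qcscd']


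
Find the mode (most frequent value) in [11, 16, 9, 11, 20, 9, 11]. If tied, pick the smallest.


Count the frequency of each value:
  9 appears 2 time(s)
  11 appears 3 time(s)
  16 appears 1 time(s)
  20 appears 1 time(s)
Maximum frequency is 3.
Only 11 reaches that frequency, so it is the mode.
Final answer: 11


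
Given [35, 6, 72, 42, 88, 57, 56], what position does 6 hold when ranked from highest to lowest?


Sort descending: [88, 72, 57, 56, 42, 35, 6]
Find 6 in the sorted list.
6 is at position 7.
Final answer: 7


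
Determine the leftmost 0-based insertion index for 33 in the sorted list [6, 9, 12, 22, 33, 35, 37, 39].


List is sorted: [6, 9, 12, 22, 33, 35, 37, 39]
We need the leftmost position where 33 can be inserted, i.e. the first index whose element is >= 33 (or the end of the list if none is).
Binary search with low=0, high=8 (0-based indices):
  low=0, high=8, mid=4: a[4]=33 >= 33, so high = 4
  low=0, high=4, mid=2: a[2]=12 < 33, so low = 3
  low=3, high=4, mid=3: a[3]=22 < 33, so low = 4
Now low = high = 4, so the insertion index is 4.
Final answer: 4


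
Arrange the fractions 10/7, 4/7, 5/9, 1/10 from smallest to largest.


Convert to decimal for comparison:
  10/7 = 1.4286
  4/7 = 0.5714
  5/9 = 0.5556
  1/10 = 0.1
Decimals in increasing order: 0.1 < 0.5556 < 0.5714 < 1.4286
Writing each back as its fraction gives the sorted order.
Final answer: 1/10, 5/9, 4/7, 10/7


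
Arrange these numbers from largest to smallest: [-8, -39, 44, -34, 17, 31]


Original list: [-8, -39, 44, -34, 17, 31]
Repeatedly take the largest remaining element:
  Remaining [-8, -39, 44, -34, 17, 31] -> largest is 44
  Remaining [-8, -39, -34, 17, 31] -> largest is 31
  Remaining [-8, -39, -34, 17] -> largest is 17
  Remaining [-8, -39, -34] -> largest is -8
  Remaining [-39, -34] -> largest is -34
  Remaining [-39] -> largest is -39
Collecting the picks in order gives the descending list.
Final answer: [44, 31, 17, -8, -34, -39]


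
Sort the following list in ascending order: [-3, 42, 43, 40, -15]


Original list: [-3, 42, 43, 40, -15]
Repeatedly take the smallest remaining element:
  Remaining [-3, 42, 43, 40, -15] -> smallest is -15
  Remaining [-3, 42, 43, 40] -> smallest is -3
  Remaining [42, 43, 40] -> smallest is 40
  Remaining [42, 43] -> smallest is 42
  Remaining [43] -> smallest is 43
Collecting the picks in order gives the sorted list.
Final answer: [-15, -3, 40, 42, 43]


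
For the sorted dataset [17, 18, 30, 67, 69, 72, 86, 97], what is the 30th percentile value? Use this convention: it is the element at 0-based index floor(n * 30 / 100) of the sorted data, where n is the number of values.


The dataset has n = 8 elements.
Index = floor(8 * 30 / 100) = floor(240 / 100) = floor(2.4) = 2
Counting from index 0 in the sorted data, the element at index 2 is 30.
Final answer: 30


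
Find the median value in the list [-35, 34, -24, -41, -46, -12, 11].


First, sort the list: [-46, -41, -35, -24, -12, 11, 34]
The list has 7 elements (odd count).
The middle index is 3 (0-based), and the element there is -24.
Final answer: -24
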